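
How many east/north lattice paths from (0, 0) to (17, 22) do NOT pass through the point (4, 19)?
Number of paths = 51016159010

Total paths from (0, 0) to (17, 22): C(39, 17) = 51021117810. Paths through (4, 19): (paths (0, 0) → (4, 19)) × (paths (4, 19) → (17, 22)) = C(23, 4) · C(16, 13) = 8855 · 560 = 4958800. Avoidance count = 51021117810 − 4958800 = 51016159010.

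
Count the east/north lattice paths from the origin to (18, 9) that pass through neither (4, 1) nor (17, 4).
Number of paths = 3068865

Inclusion–exclusion. Total paths: C(27, 18) = 4686825. Through P₁: C(5, 4)·C(22, 14) = 1598850. Through P₂: C(21, 17)·C(6, 1) = 35910. Since P₁ is strictly southwest of P₂, a monotone path through both must visit P₁ then P₂; paths through both = C(5, 4)·C(16, 13)·C(6, 1) = 16800. Avoid both = 4686825 − 1598850 − 35910 + 16800 = 3068865.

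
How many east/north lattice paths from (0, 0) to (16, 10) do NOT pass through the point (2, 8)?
Number of paths = 5306335

Total paths from (0, 0) to (16, 10): C(26, 16) = 5311735. Paths through (2, 8): (paths (0, 0) → (2, 8)) × (paths (2, 8) → (16, 10)) = C(10, 2) · C(16, 14) = 45 · 120 = 5400. Avoidance count = 5311735 − 5400 = 5306335.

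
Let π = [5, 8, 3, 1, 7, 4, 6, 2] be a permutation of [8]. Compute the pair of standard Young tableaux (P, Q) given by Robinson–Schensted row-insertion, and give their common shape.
P = [1, 2, 6] / [3, 4] / [5, 7] / [8];  Q = [1, 2, 7] / [3, 5] / [4, 6] / [8];  common shape = (3, 2, 2, 1)

Row-insert the values π_1, π_2, … into P one at a time, bumping the leftmost entry strictly greater than the inserted value down to the next row. The recording tableau Q records, in position (i, j), the step at which that cell was added to P.
  Insert 5 (step 1): P = [5];  Q = [1]
  Insert 8 (step 2): P = [5, 8];  Q = [1, 2]
  Insert 3 (step 3): P = [3, 8] / [5];  Q = [1, 2] / [3]
  Insert 1 (step 4): P = [1, 8] / [3] / [5];  Q = [1, 2] / [3] / [4]
  Insert 7 (step 5): P = [1, 7] / [3, 8] / [5];  Q = [1, 2] / [3, 5] / [4]
  Insert 4 (step 6): P = [1, 4] / [3, 7] / [5, 8];  Q = [1, 2] / [3, 5] / [4, 6]
  Insert 6 (step 7): P = [1, 4, 6] / [3, 7] / [5, 8];  Q = [1, 2, 7] / [3, 5] / [4, 6]
  Insert 2 (step 8): P = [1, 2, 6] / [3, 4] / [5, 7] / [8];  Q = [1, 2, 7] / [3, 5] / [4, 6] / [8]
Final shape: (3, 2, 2, 1).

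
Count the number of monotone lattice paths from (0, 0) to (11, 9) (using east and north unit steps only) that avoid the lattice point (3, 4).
Number of paths = 122915

Total paths from (0, 0) to (11, 9): C(20, 11) = 167960. Paths through (3, 4): (paths (0, 0) → (3, 4)) × (paths (3, 4) → (11, 9)) = C(7, 3) · C(13, 8) = 35 · 1287 = 45045. Avoidance count = 167960 − 45045 = 122915.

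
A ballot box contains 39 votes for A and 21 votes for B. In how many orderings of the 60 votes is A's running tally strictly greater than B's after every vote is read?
Strict-lead orderings = 2395339717603140

Total orderings of the 60 votes with 39 for A: C(60, 39) = 7984465725343800. By the Bertrand ballot formula (Cycle Lemma / reflection principle), the number of orderings in which A is strictly ahead of B throughout is (p − q)/(p + q) · C(p + q, p) = (39 − 21)/(39 + 21) · 7984465725343800 = 2395339717603140.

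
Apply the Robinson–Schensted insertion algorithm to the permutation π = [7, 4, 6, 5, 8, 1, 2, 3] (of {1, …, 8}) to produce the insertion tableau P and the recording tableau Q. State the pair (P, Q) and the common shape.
P = [1, 2, 3] / [4, 5, 8] / [6] / [7];  Q = [1, 3, 5] / [2, 7, 8] / [4] / [6];  common shape = (3, 3, 1, 1)

Row-insert the values π_1, π_2, … into P one at a time, bumping the leftmost entry strictly greater than the inserted value down to the next row. The recording tableau Q records, in position (i, j), the step at which that cell was added to P.
  Insert 7 (step 1): P = [7];  Q = [1]
  Insert 4 (step 2): P = [4] / [7];  Q = [1] / [2]
  Insert 6 (step 3): P = [4, 6] / [7];  Q = [1, 3] / [2]
  Insert 5 (step 4): P = [4, 5] / [6] / [7];  Q = [1, 3] / [2] / [4]
  Insert 8 (step 5): P = [4, 5, 8] / [6] / [7];  Q = [1, 3, 5] / [2] / [4]
  Insert 1 (step 6): P = [1, 5, 8] / [4] / [6] / [7];  Q = [1, 3, 5] / [2] / [4] / [6]
  Insert 2 (step 7): P = [1, 2, 8] / [4, 5] / [6] / [7];  Q = [1, 3, 5] / [2, 7] / [4] / [6]
  Insert 3 (step 8): P = [1, 2, 3] / [4, 5, 8] / [6] / [7];  Q = [1, 3, 5] / [2, 7, 8] / [4] / [6]
Final shape: (3, 3, 1, 1).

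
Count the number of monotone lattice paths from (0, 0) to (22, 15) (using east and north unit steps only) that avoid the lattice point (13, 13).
Number of paths = 8792166760

Total paths from (0, 0) to (22, 15): C(37, 22) = 9364199760. Paths through (13, 13): (paths (0, 0) → (13, 13)) × (paths (13, 13) → (22, 15)) = C(26, 13) · C(11, 9) = 10400600 · 55 = 572033000. Avoidance count = 9364199760 − 572033000 = 8792166760.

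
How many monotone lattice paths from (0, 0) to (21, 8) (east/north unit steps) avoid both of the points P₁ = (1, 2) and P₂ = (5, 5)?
Number of paths = 3459012

Inclusion–exclusion. Total paths: C(29, 21) = 4292145. Through P₁: C(3, 1)·C(26, 20) = 690690. Through P₂: C(10, 5)·C(19, 16) = 244188. Since P₁ is strictly southwest of P₂, a monotone path through both must visit P₁ then P₂; paths through both = C(3, 1)·C(7, 4)·C(19, 16) = 101745. Avoid both = 4292145 − 690690 − 244188 + 101745 = 3459012.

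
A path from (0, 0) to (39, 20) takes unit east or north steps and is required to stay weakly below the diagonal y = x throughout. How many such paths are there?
Number of paths = 1397281501935165

By the reflection principle (André's argument), the number of monotone paths to (39, 20) with n ≤ m that never go above y = x is C(59, 39) − C(59, 40) = 2794563003870330 − 1397281501935165 = 1397281501935165.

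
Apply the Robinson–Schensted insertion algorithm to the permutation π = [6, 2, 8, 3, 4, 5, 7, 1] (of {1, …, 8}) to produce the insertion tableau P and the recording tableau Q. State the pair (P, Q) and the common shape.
P = [1, 3, 4, 5, 7] / [2, 8] / [6];  Q = [1, 3, 5, 6, 7] / [2, 4] / [8];  common shape = (5, 2, 1)

Row-insert the values π_1, π_2, … into P one at a time, bumping the leftmost entry strictly greater than the inserted value down to the next row. The recording tableau Q records, in position (i, j), the step at which that cell was added to P.
  Insert 6 (step 1): P = [6];  Q = [1]
  Insert 2 (step 2): P = [2] / [6];  Q = [1] / [2]
  Insert 8 (step 3): P = [2, 8] / [6];  Q = [1, 3] / [2]
  Insert 3 (step 4): P = [2, 3] / [6, 8];  Q = [1, 3] / [2, 4]
  Insert 4 (step 5): P = [2, 3, 4] / [6, 8];  Q = [1, 3, 5] / [2, 4]
  Insert 5 (step 6): P = [2, 3, 4, 5] / [6, 8];  Q = [1, 3, 5, 6] / [2, 4]
  Insert 7 (step 7): P = [2, 3, 4, 5, 7] / [6, 8];  Q = [1, 3, 5, 6, 7] / [2, 4]
  Insert 1 (step 8): P = [1, 3, 4, 5, 7] / [2, 8] / [6];  Q = [1, 3, 5, 6, 7] / [2, 4] / [8]
Final shape: (5, 2, 1).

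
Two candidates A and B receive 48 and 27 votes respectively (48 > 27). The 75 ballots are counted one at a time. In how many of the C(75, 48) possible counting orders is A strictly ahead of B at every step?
Strict-lead orderings = 51389947776108463004

Total orderings of the 75 votes with 48 for A: C(75, 48) = 183535527771815939300. By the Bertrand ballot formula (Cycle Lemma / reflection principle), the number of orderings in which A is strictly ahead of B throughout is (p − q)/(p + q) · C(p + q, p) = (48 − 27)/(48 + 27) · 183535527771815939300 = 51389947776108463004.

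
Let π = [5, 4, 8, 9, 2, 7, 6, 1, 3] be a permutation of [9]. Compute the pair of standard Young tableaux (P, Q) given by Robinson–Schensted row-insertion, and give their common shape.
P = [1, 3, 9] / [2, 6] / [4, 7] / [5, 8];  Q = [1, 3, 4] / [2, 6] / [5, 7] / [8, 9];  common shape = (3, 2, 2, 2)

Row-insert the values π_1, π_2, … into P one at a time, bumping the leftmost entry strictly greater than the inserted value down to the next row. The recording tableau Q records, in position (i, j), the step at which that cell was added to P.
  Insert 5 (step 1): P = [5];  Q = [1]
  Insert 4 (step 2): P = [4] / [5];  Q = [1] / [2]
  Insert 8 (step 3): P = [4, 8] / [5];  Q = [1, 3] / [2]
  Insert 9 (step 4): P = [4, 8, 9] / [5];  Q = [1, 3, 4] / [2]
  Insert 2 (step 5): P = [2, 8, 9] / [4] / [5];  Q = [1, 3, 4] / [2] / [5]
  Insert 7 (step 6): P = [2, 7, 9] / [4, 8] / [5];  Q = [1, 3, 4] / [2, 6] / [5]
  Insert 6 (step 7): P = [2, 6, 9] / [4, 7] / [5, 8];  Q = [1, 3, 4] / [2, 6] / [5, 7]
  Insert 1 (step 8): P = [1, 6, 9] / [2, 7] / [4, 8] / [5];  Q = [1, 3, 4] / [2, 6] / [5, 7] / [8]
  Insert 3 (step 9): P = [1, 3, 9] / [2, 6] / [4, 7] / [5, 8];  Q = [1, 3, 4] / [2, 6] / [5, 7] / [8, 9]
Final shape: (3, 2, 2, 2).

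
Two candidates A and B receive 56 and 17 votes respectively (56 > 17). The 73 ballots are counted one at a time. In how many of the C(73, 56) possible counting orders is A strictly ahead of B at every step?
Strict-lead orderings = 9443287992025836

Total orderings of the 73 votes with 56 for A: C(73, 56) = 17675898036356052. By the Bertrand ballot formula (Cycle Lemma / reflection principle), the number of orderings in which A is strictly ahead of B throughout is (p − q)/(p + q) · C(p + q, p) = (56 − 17)/(56 + 17) · 17675898036356052 = 9443287992025836.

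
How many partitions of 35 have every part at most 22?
p(35, parts ≤ 22) = 14611

Use the recurrence p(n, m) = p(n, m−1) + p(n−m, m): either the largest part is < m (count p(n, m−1)) or the largest part is exactly m (remove one copy of m, count p(n−m, m)). With p(0, ·) = 1 this gives p(35, parts ≤ 22) = 14611. (By conjugating Young diagrams, this also counts partitions of 35 into at most 22 parts.)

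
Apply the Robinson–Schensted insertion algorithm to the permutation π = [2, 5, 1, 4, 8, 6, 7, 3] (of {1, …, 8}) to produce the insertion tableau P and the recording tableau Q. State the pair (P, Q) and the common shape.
P = [1, 3, 6, 7] / [2, 4, 8] / [5];  Q = [1, 2, 5, 7] / [3, 4, 6] / [8];  common shape = (4, 3, 1)

Row-insert the values π_1, π_2, … into P one at a time, bumping the leftmost entry strictly greater than the inserted value down to the next row. The recording tableau Q records, in position (i, j), the step at which that cell was added to P.
  Insert 2 (step 1): P = [2];  Q = [1]
  Insert 5 (step 2): P = [2, 5];  Q = [1, 2]
  Insert 1 (step 3): P = [1, 5] / [2];  Q = [1, 2] / [3]
  Insert 4 (step 4): P = [1, 4] / [2, 5];  Q = [1, 2] / [3, 4]
  Insert 8 (step 5): P = [1, 4, 8] / [2, 5];  Q = [1, 2, 5] / [3, 4]
  Insert 6 (step 6): P = [1, 4, 6] / [2, 5, 8];  Q = [1, 2, 5] / [3, 4, 6]
  Insert 7 (step 7): P = [1, 4, 6, 7] / [2, 5, 8];  Q = [1, 2, 5, 7] / [3, 4, 6]
  Insert 3 (step 8): P = [1, 3, 6, 7] / [2, 4, 8] / [5];  Q = [1, 2, 5, 7] / [3, 4, 6] / [8]
Final shape: (4, 3, 1).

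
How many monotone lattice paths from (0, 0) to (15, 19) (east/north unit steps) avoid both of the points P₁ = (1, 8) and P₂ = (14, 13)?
Number of paths = 1675982604

Inclusion–exclusion. Total paths: C(34, 15) = 1855967520. Through P₁: C(9, 1)·C(25, 14) = 40116600. Through P₂: C(27, 14)·C(7, 1) = 140408100. Since P₁ is strictly southwest of P₂, a monotone path through both must visit P₁ then P₂; paths through both = C(9, 1)·C(18, 13)·C(7, 1) = 539784. Avoid both = 1855967520 − 40116600 − 140408100 + 539784 = 1675982604.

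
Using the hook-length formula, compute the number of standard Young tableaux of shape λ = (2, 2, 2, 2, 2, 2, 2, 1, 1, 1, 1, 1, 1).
# SYT of shape (2, 2, 2, 2, 2, 2, 2, 1, 1, 1, 1, 1, 1) = 38760

Hook-length formula: f^λ = n! / Π hook(c), product over all cells c of the Young diagram. For λ = (2, 2, 2, 2, 2, 2, 2, 1, 1, 1, 1, 1, 1), n = 20 boxes. Hook lengths by row (left-to-right, top-to-bottom): [14, 7]; [13, 6]; [12, 5]; [11, 4]; [10, 3]; [9, 2]; [8, 1]; [6]; [5]; [4]; [3]; [2]; [1]. Product of hooks = 62768369664000. So f^λ = 20! / 62768369664000 = 2432902008176640000 / 62768369664000 = 38760.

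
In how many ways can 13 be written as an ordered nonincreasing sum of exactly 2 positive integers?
p(13, 2 parts) = 6

Partitions of n into exactly k parts ↔ partitions of n − k into at most k parts (subtract 1 from each part). For n = 13, k = 2, the partitions are: 12+1, 11+2, 10+3, 9+4, 8+5, 7+6. Count = 6.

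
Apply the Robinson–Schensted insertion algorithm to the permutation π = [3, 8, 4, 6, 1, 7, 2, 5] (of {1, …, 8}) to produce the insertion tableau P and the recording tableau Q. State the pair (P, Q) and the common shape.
P = [1, 2, 5, 7] / [3, 4, 6] / [8];  Q = [1, 2, 4, 6] / [3, 7, 8] / [5];  common shape = (4, 3, 1)

Row-insert the values π_1, π_2, … into P one at a time, bumping the leftmost entry strictly greater than the inserted value down to the next row. The recording tableau Q records, in position (i, j), the step at which that cell was added to P.
  Insert 3 (step 1): P = [3];  Q = [1]
  Insert 8 (step 2): P = [3, 8];  Q = [1, 2]
  Insert 4 (step 3): P = [3, 4] / [8];  Q = [1, 2] / [3]
  Insert 6 (step 4): P = [3, 4, 6] / [8];  Q = [1, 2, 4] / [3]
  Insert 1 (step 5): P = [1, 4, 6] / [3] / [8];  Q = [1, 2, 4] / [3] / [5]
  Insert 7 (step 6): P = [1, 4, 6, 7] / [3] / [8];  Q = [1, 2, 4, 6] / [3] / [5]
  Insert 2 (step 7): P = [1, 2, 6, 7] / [3, 4] / [8];  Q = [1, 2, 4, 6] / [3, 7] / [5]
  Insert 5 (step 8): P = [1, 2, 5, 7] / [3, 4, 6] / [8];  Q = [1, 2, 4, 6] / [3, 7, 8] / [5]
Final shape: (4, 3, 1).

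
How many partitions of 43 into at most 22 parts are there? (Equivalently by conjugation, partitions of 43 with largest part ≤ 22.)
p(43, parts ≤ 22) = 60547

Use the recurrence p(n, m) = p(n, m−1) + p(n−m, m): either the largest part is < m (count p(n, m−1)) or the largest part is exactly m (remove one copy of m, count p(n−m, m)). With p(0, ·) = 1 this gives p(43, parts ≤ 22) = 60547. (By conjugating Young diagrams, this also counts partitions of 43 into at most 22 parts.)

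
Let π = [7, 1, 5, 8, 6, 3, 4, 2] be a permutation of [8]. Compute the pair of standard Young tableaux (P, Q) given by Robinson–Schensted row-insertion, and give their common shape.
P = [1, 2, 4] / [3, 6] / [5, 8] / [7];  Q = [1, 3, 4] / [2, 5] / [6, 7] / [8];  common shape = (3, 2, 2, 1)

Row-insert the values π_1, π_2, … into P one at a time, bumping the leftmost entry strictly greater than the inserted value down to the next row. The recording tableau Q records, in position (i, j), the step at which that cell was added to P.
  Insert 7 (step 1): P = [7];  Q = [1]
  Insert 1 (step 2): P = [1] / [7];  Q = [1] / [2]
  Insert 5 (step 3): P = [1, 5] / [7];  Q = [1, 3] / [2]
  Insert 8 (step 4): P = [1, 5, 8] / [7];  Q = [1, 3, 4] / [2]
  Insert 6 (step 5): P = [1, 5, 6] / [7, 8];  Q = [1, 3, 4] / [2, 5]
  Insert 3 (step 6): P = [1, 3, 6] / [5, 8] / [7];  Q = [1, 3, 4] / [2, 5] / [6]
  Insert 4 (step 7): P = [1, 3, 4] / [5, 6] / [7, 8];  Q = [1, 3, 4] / [2, 5] / [6, 7]
  Insert 2 (step 8): P = [1, 2, 4] / [3, 6] / [5, 8] / [7];  Q = [1, 3, 4] / [2, 5] / [6, 7] / [8]
Final shape: (3, 2, 2, 1).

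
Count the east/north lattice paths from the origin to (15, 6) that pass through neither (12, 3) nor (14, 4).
Number of paths = 40079

Inclusion–exclusion. Total paths: C(21, 15) = 54264. Through P₁: C(15, 12)·C(6, 3) = 9100. Through P₂: C(18, 14)·C(3, 1) = 9180. Since P₁ is strictly southwest of P₂, a monotone path through both must visit P₁ then P₂; paths through both = C(15, 12)·C(3, 2)·C(3, 1) = 4095. Avoid both = 54264 − 9100 − 9180 + 4095 = 40079.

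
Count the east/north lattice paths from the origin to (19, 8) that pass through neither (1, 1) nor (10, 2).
Number of paths = 1028445

Inclusion–exclusion. Total paths: C(27, 19) = 2220075. Through P₁: C(2, 1)·C(25, 18) = 961400. Through P₂: C(12, 10)·C(15, 9) = 330330. Since P₁ is strictly southwest of P₂, a monotone path through both must visit P₁ then P₂; paths through both = C(2, 1)·C(10, 9)·C(15, 9) = 100100. Avoid both = 2220075 − 961400 − 330330 + 100100 = 1028445.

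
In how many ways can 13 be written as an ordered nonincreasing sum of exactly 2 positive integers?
p(13, 2 parts) = 6

Partitions of n into exactly k parts ↔ partitions of n − k into at most k parts (subtract 1 from each part). For n = 13, k = 2, the partitions are: 12+1, 11+2, 10+3, 9+4, 8+5, 7+6. Count = 6.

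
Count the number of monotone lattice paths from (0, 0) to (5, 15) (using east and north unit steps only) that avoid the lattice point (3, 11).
Number of paths = 10044

Total paths from (0, 0) to (5, 15): C(20, 5) = 15504. Paths through (3, 11): (paths (0, 0) → (3, 11)) × (paths (3, 11) → (5, 15)) = C(14, 3) · C(6, 2) = 364 · 15 = 5460. Avoidance count = 15504 − 5460 = 10044.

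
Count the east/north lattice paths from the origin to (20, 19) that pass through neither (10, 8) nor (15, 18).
Number of paths = 48054599406

Inclusion–exclusion. Total paths: C(39, 20) = 68923264410. Through P₁: C(18, 10)·C(21, 10) = 15434146728. Through P₂: C(33, 15)·C(6, 5) = 6222949920. Since P₁ is strictly southwest of P₂, a monotone path through both must visit P₁ then P₂; paths through both = C(18, 10)·C(15, 5)·C(6, 5) = 788431644. Avoid both = 68923264410 − 15434146728 − 6222949920 + 788431644 = 48054599406.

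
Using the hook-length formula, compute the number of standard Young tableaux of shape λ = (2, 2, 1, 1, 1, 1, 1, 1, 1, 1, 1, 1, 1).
# SYT of shape (2, 2, 1, 1, 1, 1, 1, 1, 1, 1, 1, 1, 1) = 90

Hook-length formula: f^λ = n! / Π hook(c), product over all cells c of the Young diagram. For λ = (2, 2, 1, 1, 1, 1, 1, 1, 1, 1, 1, 1, 1), n = 15 boxes. Hook lengths by row (left-to-right, top-to-bottom): [14, 2]; [13, 1]; [11]; [10]; [9]; [8]; [7]; [6]; [5]; [4]; [3]; [2]; [1]. Product of hooks = 14529715200. So f^λ = 15! / 14529715200 = 1307674368000 / 14529715200 = 90.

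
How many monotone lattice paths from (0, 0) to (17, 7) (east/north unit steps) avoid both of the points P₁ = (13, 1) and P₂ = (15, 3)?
Number of paths = 332184

Inclusion–exclusion. Total paths: C(24, 17) = 346104. Through P₁: C(14, 13)·C(10, 4) = 2940. Through P₂: C(18, 15)·C(6, 2) = 12240. Since P₁ is strictly southwest of P₂, a monotone path through both must visit P₁ then P₂; paths through both = C(14, 13)·C(4, 2)·C(6, 2) = 1260. Avoid both = 346104 − 2940 − 12240 + 1260 = 332184.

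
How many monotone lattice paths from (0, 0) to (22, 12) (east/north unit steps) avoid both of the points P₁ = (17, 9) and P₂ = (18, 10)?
Number of paths = 270269090

Inclusion–exclusion. Total paths: C(34, 22) = 548354040. Through P₁: C(26, 17)·C(8, 5) = 174974800. Through P₂: C(28, 18)·C(6, 4) = 196846650. Since P₁ is strictly southwest of P₂, a monotone path through both must visit P₁ then P₂; paths through both = C(26, 17)·C(2, 1)·C(6, 4) = 93736500. Avoid both = 548354040 − 174974800 − 196846650 + 93736500 = 270269090.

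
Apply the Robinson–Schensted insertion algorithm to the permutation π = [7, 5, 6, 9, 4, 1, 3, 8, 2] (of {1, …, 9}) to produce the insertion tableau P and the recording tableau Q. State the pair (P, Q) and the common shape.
P = [1, 2, 8] / [3, 6, 9] / [4] / [5] / [7];  Q = [1, 3, 4] / [2, 7, 8] / [5] / [6] / [9];  common shape = (3, 3, 1, 1, 1)

Row-insert the values π_1, π_2, … into P one at a time, bumping the leftmost entry strictly greater than the inserted value down to the next row. The recording tableau Q records, in position (i, j), the step at which that cell was added to P.
  Insert 7 (step 1): P = [7];  Q = [1]
  Insert 5 (step 2): P = [5] / [7];  Q = [1] / [2]
  Insert 6 (step 3): P = [5, 6] / [7];  Q = [1, 3] / [2]
  Insert 9 (step 4): P = [5, 6, 9] / [7];  Q = [1, 3, 4] / [2]
  Insert 4 (step 5): P = [4, 6, 9] / [5] / [7];  Q = [1, 3, 4] / [2] / [5]
  Insert 1 (step 6): P = [1, 6, 9] / [4] / [5] / [7];  Q = [1, 3, 4] / [2] / [5] / [6]
  Insert 3 (step 7): P = [1, 3, 9] / [4, 6] / [5] / [7];  Q = [1, 3, 4] / [2, 7] / [5] / [6]
  Insert 8 (step 8): P = [1, 3, 8] / [4, 6, 9] / [5] / [7];  Q = [1, 3, 4] / [2, 7, 8] / [5] / [6]
  Insert 2 (step 9): P = [1, 2, 8] / [3, 6, 9] / [4] / [5] / [7];  Q = [1, 3, 4] / [2, 7, 8] / [5] / [6] / [9]
Final shape: (3, 3, 1, 1, 1).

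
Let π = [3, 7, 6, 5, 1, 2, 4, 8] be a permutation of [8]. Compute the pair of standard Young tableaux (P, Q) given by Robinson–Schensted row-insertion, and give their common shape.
P = [1, 2, 4, 8] / [3, 5] / [6] / [7];  Q = [1, 2, 7, 8] / [3, 6] / [4] / [5];  common shape = (4, 2, 1, 1)

Row-insert the values π_1, π_2, … into P one at a time, bumping the leftmost entry strictly greater than the inserted value down to the next row. The recording tableau Q records, in position (i, j), the step at which that cell was added to P.
  Insert 3 (step 1): P = [3];  Q = [1]
  Insert 7 (step 2): P = [3, 7];  Q = [1, 2]
  Insert 6 (step 3): P = [3, 6] / [7];  Q = [1, 2] / [3]
  Insert 5 (step 4): P = [3, 5] / [6] / [7];  Q = [1, 2] / [3] / [4]
  Insert 1 (step 5): P = [1, 5] / [3] / [6] / [7];  Q = [1, 2] / [3] / [4] / [5]
  Insert 2 (step 6): P = [1, 2] / [3, 5] / [6] / [7];  Q = [1, 2] / [3, 6] / [4] / [5]
  Insert 4 (step 7): P = [1, 2, 4] / [3, 5] / [6] / [7];  Q = [1, 2, 7] / [3, 6] / [4] / [5]
  Insert 8 (step 8): P = [1, 2, 4, 8] / [3, 5] / [6] / [7];  Q = [1, 2, 7, 8] / [3, 6] / [4] / [5]
Final shape: (4, 2, 1, 1).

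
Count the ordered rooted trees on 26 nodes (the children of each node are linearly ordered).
C_25 = 4861946401452

These ordered rooted trees are counted by the Catalan number C_n = (1/(n + 1)) · C(2n, n). For n = 25: C_25 = (1/26) · C(50, 25) = 126410606437752/26 = 4861946401452.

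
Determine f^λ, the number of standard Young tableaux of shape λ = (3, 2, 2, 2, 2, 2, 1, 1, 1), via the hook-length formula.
# SYT of shape (3, 2, 2, 2, 2, 2, 1, 1, 1) = 24960

Hook-length formula: f^λ = n! / Π hook(c), product over all cells c of the Young diagram. For λ = (3, 2, 2, 2, 2, 2, 1, 1, 1), n = 16 boxes. Hook lengths by row (left-to-right, top-to-bottom): [11, 7, 1]; [9, 5]; [8, 4]; [7, 3]; [6, 2]; [5, 1]; [3]; [2]; [1]. Product of hooks = 838252800. So f^λ = 16! / 838252800 = 20922789888000 / 838252800 = 24960.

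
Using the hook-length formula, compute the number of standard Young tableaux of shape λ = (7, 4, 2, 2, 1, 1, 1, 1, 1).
# SYT of shape (7, 4, 2, 2, 1, 1, 1, 1, 1) = 67721472

Hook-length formula: f^λ = n! / Π hook(c), product over all cells c of the Young diagram. For λ = (7, 4, 2, 2, 1, 1, 1, 1, 1), n = 20 boxes. Hook lengths by row (left-to-right, top-to-bottom): [15, 9, 6, 5, 3, 2, 1]; [11, 5, 2, 1]; [8, 2]; [7, 1]; [5]; [4]; [3]; [2]; [1]. Product of hooks = 35925120000. So f^λ = 20! / 35925120000 = 2432902008176640000 / 35925120000 = 67721472.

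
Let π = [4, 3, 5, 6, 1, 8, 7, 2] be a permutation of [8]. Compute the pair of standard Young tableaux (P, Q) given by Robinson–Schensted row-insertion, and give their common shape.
P = [1, 2, 6, 7] / [3, 5] / [4, 8];  Q = [1, 3, 4, 6] / [2, 7] / [5, 8];  common shape = (4, 2, 2)

Row-insert the values π_1, π_2, … into P one at a time, bumping the leftmost entry strictly greater than the inserted value down to the next row. The recording tableau Q records, in position (i, j), the step at which that cell was added to P.
  Insert 4 (step 1): P = [4];  Q = [1]
  Insert 3 (step 2): P = [3] / [4];  Q = [1] / [2]
  Insert 5 (step 3): P = [3, 5] / [4];  Q = [1, 3] / [2]
  Insert 6 (step 4): P = [3, 5, 6] / [4];  Q = [1, 3, 4] / [2]
  Insert 1 (step 5): P = [1, 5, 6] / [3] / [4];  Q = [1, 3, 4] / [2] / [5]
  Insert 8 (step 6): P = [1, 5, 6, 8] / [3] / [4];  Q = [1, 3, 4, 6] / [2] / [5]
  Insert 7 (step 7): P = [1, 5, 6, 7] / [3, 8] / [4];  Q = [1, 3, 4, 6] / [2, 7] / [5]
  Insert 2 (step 8): P = [1, 2, 6, 7] / [3, 5] / [4, 8];  Q = [1, 3, 4, 6] / [2, 7] / [5, 8]
Final shape: (4, 2, 2).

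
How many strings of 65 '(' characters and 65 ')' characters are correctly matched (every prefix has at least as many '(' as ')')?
C_65 = 1440418573150919668872489894243865350

These balanced parentheses are counted by the Catalan number C_n = (1/(n + 1)) · C(2n, n). For n = 65: C_65 = (1/66) · C(130, 65) = 95067625827960698145584333020095113100/66 = 1440418573150919668872489894243865350.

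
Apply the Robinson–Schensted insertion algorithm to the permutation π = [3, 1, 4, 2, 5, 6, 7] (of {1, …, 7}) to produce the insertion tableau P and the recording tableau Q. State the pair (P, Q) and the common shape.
P = [1, 2, 5, 6, 7] / [3, 4];  Q = [1, 3, 5, 6, 7] / [2, 4];  common shape = (5, 2)

Row-insert the values π_1, π_2, … into P one at a time, bumping the leftmost entry strictly greater than the inserted value down to the next row. The recording tableau Q records, in position (i, j), the step at which that cell was added to P.
  Insert 3 (step 1): P = [3];  Q = [1]
  Insert 1 (step 2): P = [1] / [3];  Q = [1] / [2]
  Insert 4 (step 3): P = [1, 4] / [3];  Q = [1, 3] / [2]
  Insert 2 (step 4): P = [1, 2] / [3, 4];  Q = [1, 3] / [2, 4]
  Insert 5 (step 5): P = [1, 2, 5] / [3, 4];  Q = [1, 3, 5] / [2, 4]
  Insert 6 (step 6): P = [1, 2, 5, 6] / [3, 4];  Q = [1, 3, 5, 6] / [2, 4]
  Insert 7 (step 7): P = [1, 2, 5, 6, 7] / [3, 4];  Q = [1, 3, 5, 6, 7] / [2, 4]
Final shape: (5, 2).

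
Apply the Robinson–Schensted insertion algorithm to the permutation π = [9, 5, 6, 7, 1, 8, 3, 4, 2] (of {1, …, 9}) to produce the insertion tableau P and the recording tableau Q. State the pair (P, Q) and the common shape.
P = [1, 2, 4, 8] / [3, 6, 7] / [5] / [9];  Q = [1, 3, 4, 6] / [2, 7, 8] / [5] / [9];  common shape = (4, 3, 1, 1)

Row-insert the values π_1, π_2, … into P one at a time, bumping the leftmost entry strictly greater than the inserted value down to the next row. The recording tableau Q records, in position (i, j), the step at which that cell was added to P.
  Insert 9 (step 1): P = [9];  Q = [1]
  Insert 5 (step 2): P = [5] / [9];  Q = [1] / [2]
  Insert 6 (step 3): P = [5, 6] / [9];  Q = [1, 3] / [2]
  Insert 7 (step 4): P = [5, 6, 7] / [9];  Q = [1, 3, 4] / [2]
  Insert 1 (step 5): P = [1, 6, 7] / [5] / [9];  Q = [1, 3, 4] / [2] / [5]
  Insert 8 (step 6): P = [1, 6, 7, 8] / [5] / [9];  Q = [1, 3, 4, 6] / [2] / [5]
  Insert 3 (step 7): P = [1, 3, 7, 8] / [5, 6] / [9];  Q = [1, 3, 4, 6] / [2, 7] / [5]
  Insert 4 (step 8): P = [1, 3, 4, 8] / [5, 6, 7] / [9];  Q = [1, 3, 4, 6] / [2, 7, 8] / [5]
  Insert 2 (step 9): P = [1, 2, 4, 8] / [3, 6, 7] / [5] / [9];  Q = [1, 3, 4, 6] / [2, 7, 8] / [5] / [9]
Final shape: (4, 3, 1, 1).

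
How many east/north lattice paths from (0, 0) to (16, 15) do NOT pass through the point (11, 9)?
Number of paths = 222942675

Total paths from (0, 0) to (16, 15): C(31, 16) = 300540195. Paths through (11, 9): (paths (0, 0) → (11, 9)) × (paths (11, 9) → (16, 15)) = C(20, 11) · C(11, 5) = 167960 · 462 = 77597520. Avoidance count = 300540195 − 77597520 = 222942675.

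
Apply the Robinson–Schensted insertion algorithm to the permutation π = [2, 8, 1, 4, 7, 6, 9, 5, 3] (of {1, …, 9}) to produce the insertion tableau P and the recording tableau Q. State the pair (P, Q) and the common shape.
P = [1, 3, 5, 9] / [2, 4] / [6] / [7] / [8];  Q = [1, 2, 5, 7] / [3, 4] / [6] / [8] / [9];  common shape = (4, 2, 1, 1, 1)

Row-insert the values π_1, π_2, … into P one at a time, bumping the leftmost entry strictly greater than the inserted value down to the next row. The recording tableau Q records, in position (i, j), the step at which that cell was added to P.
  Insert 2 (step 1): P = [2];  Q = [1]
  Insert 8 (step 2): P = [2, 8];  Q = [1, 2]
  Insert 1 (step 3): P = [1, 8] / [2];  Q = [1, 2] / [3]
  Insert 4 (step 4): P = [1, 4] / [2, 8];  Q = [1, 2] / [3, 4]
  Insert 7 (step 5): P = [1, 4, 7] / [2, 8];  Q = [1, 2, 5] / [3, 4]
  Insert 6 (step 6): P = [1, 4, 6] / [2, 7] / [8];  Q = [1, 2, 5] / [3, 4] / [6]
  Insert 9 (step 7): P = [1, 4, 6, 9] / [2, 7] / [8];  Q = [1, 2, 5, 7] / [3, 4] / [6]
  Insert 5 (step 8): P = [1, 4, 5, 9] / [2, 6] / [7] / [8];  Q = [1, 2, 5, 7] / [3, 4] / [6] / [8]
  Insert 3 (step 9): P = [1, 3, 5, 9] / [2, 4] / [6] / [7] / [8];  Q = [1, 2, 5, 7] / [3, 4] / [6] / [8] / [9]
Final shape: (4, 2, 1, 1, 1).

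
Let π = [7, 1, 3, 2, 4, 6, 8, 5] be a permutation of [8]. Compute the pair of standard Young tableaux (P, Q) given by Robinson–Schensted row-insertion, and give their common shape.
P = [1, 2, 4, 5, 8] / [3, 6] / [7];  Q = [1, 3, 5, 6, 7] / [2, 8] / [4];  common shape = (5, 2, 1)

Row-insert the values π_1, π_2, … into P one at a time, bumping the leftmost entry strictly greater than the inserted value down to the next row. The recording tableau Q records, in position (i, j), the step at which that cell was added to P.
  Insert 7 (step 1): P = [7];  Q = [1]
  Insert 1 (step 2): P = [1] / [7];  Q = [1] / [2]
  Insert 3 (step 3): P = [1, 3] / [7];  Q = [1, 3] / [2]
  Insert 2 (step 4): P = [1, 2] / [3] / [7];  Q = [1, 3] / [2] / [4]
  Insert 4 (step 5): P = [1, 2, 4] / [3] / [7];  Q = [1, 3, 5] / [2] / [4]
  Insert 6 (step 6): P = [1, 2, 4, 6] / [3] / [7];  Q = [1, 3, 5, 6] / [2] / [4]
  Insert 8 (step 7): P = [1, 2, 4, 6, 8] / [3] / [7];  Q = [1, 3, 5, 6, 7] / [2] / [4]
  Insert 5 (step 8): P = [1, 2, 4, 5, 8] / [3, 6] / [7];  Q = [1, 3, 5, 6, 7] / [2, 8] / [4]
Final shape: (5, 2, 1).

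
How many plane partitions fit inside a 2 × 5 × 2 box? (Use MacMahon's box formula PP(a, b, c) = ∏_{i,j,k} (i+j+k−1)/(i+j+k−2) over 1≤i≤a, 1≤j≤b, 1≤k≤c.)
PP(2, 5, 2) = 196

Evaluate the triple product over i = 1..2, j = 1..5, k = 1..2. The factors are (2/1) · (3/2) · (3/2) · (4/3) · (4/3) · (5/4) · (5/4) · (6/5) · … (20 factors total). The numerators and denominators telescope so the product is an integer; carrying out the multiplication exactly gives PP(2, 5, 2) = 196.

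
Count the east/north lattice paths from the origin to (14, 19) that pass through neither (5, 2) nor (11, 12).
Number of paths = 611124450

Inclusion–exclusion. Total paths: C(33, 14) = 818809200. Through P₁: C(7, 5)·C(26, 9) = 65615550. Through P₂: C(23, 11)·C(10, 3) = 162249360. Since P₁ is strictly southwest of P₂, a monotone path through both must visit P₁ then P₂; paths through both = C(7, 5)·C(16, 6)·C(10, 3) = 20180160. Avoid both = 818809200 − 65615550 − 162249360 + 20180160 = 611124450.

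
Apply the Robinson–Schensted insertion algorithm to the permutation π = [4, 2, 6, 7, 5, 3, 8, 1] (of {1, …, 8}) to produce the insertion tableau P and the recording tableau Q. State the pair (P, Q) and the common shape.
P = [1, 3, 7, 8] / [2, 5] / [4] / [6];  Q = [1, 3, 4, 7] / [2, 5] / [6] / [8];  common shape = (4, 2, 1, 1)

Row-insert the values π_1, π_2, … into P one at a time, bumping the leftmost entry strictly greater than the inserted value down to the next row. The recording tableau Q records, in position (i, j), the step at which that cell was added to P.
  Insert 4 (step 1): P = [4];  Q = [1]
  Insert 2 (step 2): P = [2] / [4];  Q = [1] / [2]
  Insert 6 (step 3): P = [2, 6] / [4];  Q = [1, 3] / [2]
  Insert 7 (step 4): P = [2, 6, 7] / [4];  Q = [1, 3, 4] / [2]
  Insert 5 (step 5): P = [2, 5, 7] / [4, 6];  Q = [1, 3, 4] / [2, 5]
  Insert 3 (step 6): P = [2, 3, 7] / [4, 5] / [6];  Q = [1, 3, 4] / [2, 5] / [6]
  Insert 8 (step 7): P = [2, 3, 7, 8] / [4, 5] / [6];  Q = [1, 3, 4, 7] / [2, 5] / [6]
  Insert 1 (step 8): P = [1, 3, 7, 8] / [2, 5] / [4] / [6];  Q = [1, 3, 4, 7] / [2, 5] / [6] / [8]
Final shape: (4, 2, 1, 1).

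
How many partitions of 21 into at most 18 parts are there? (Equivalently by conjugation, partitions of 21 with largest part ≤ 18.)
p(21, parts ≤ 18) = 788

Use the recurrence p(n, m) = p(n, m−1) + p(n−m, m): either the largest part is < m (count p(n, m−1)) or the largest part is exactly m (remove one copy of m, count p(n−m, m)). With p(0, ·) = 1 this gives p(21, parts ≤ 18) = 788. (By conjugating Young diagrams, this also counts partitions of 21 into at most 18 parts.)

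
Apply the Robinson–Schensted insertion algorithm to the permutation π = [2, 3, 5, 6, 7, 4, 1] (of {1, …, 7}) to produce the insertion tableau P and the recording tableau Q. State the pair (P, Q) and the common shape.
P = [1, 3, 4, 6, 7] / [2] / [5];  Q = [1, 2, 3, 4, 5] / [6] / [7];  common shape = (5, 1, 1)

Row-insert the values π_1, π_2, … into P one at a time, bumping the leftmost entry strictly greater than the inserted value down to the next row. The recording tableau Q records, in position (i, j), the step at which that cell was added to P.
  Insert 2 (step 1): P = [2];  Q = [1]
  Insert 3 (step 2): P = [2, 3];  Q = [1, 2]
  Insert 5 (step 3): P = [2, 3, 5];  Q = [1, 2, 3]
  Insert 6 (step 4): P = [2, 3, 5, 6];  Q = [1, 2, 3, 4]
  Insert 7 (step 5): P = [2, 3, 5, 6, 7];  Q = [1, 2, 3, 4, 5]
  Insert 4 (step 6): P = [2, 3, 4, 6, 7] / [5];  Q = [1, 2, 3, 4, 5] / [6]
  Insert 1 (step 7): P = [1, 3, 4, 6, 7] / [2] / [5];  Q = [1, 2, 3, 4, 5] / [6] / [7]
Final shape: (5, 1, 1).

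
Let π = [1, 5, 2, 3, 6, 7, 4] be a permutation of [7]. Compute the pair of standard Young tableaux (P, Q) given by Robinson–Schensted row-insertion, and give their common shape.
P = [1, 2, 3, 4, 7] / [5, 6];  Q = [1, 2, 4, 5, 6] / [3, 7];  common shape = (5, 2)

Row-insert the values π_1, π_2, … into P one at a time, bumping the leftmost entry strictly greater than the inserted value down to the next row. The recording tableau Q records, in position (i, j), the step at which that cell was added to P.
  Insert 1 (step 1): P = [1];  Q = [1]
  Insert 5 (step 2): P = [1, 5];  Q = [1, 2]
  Insert 2 (step 3): P = [1, 2] / [5];  Q = [1, 2] / [3]
  Insert 3 (step 4): P = [1, 2, 3] / [5];  Q = [1, 2, 4] / [3]
  Insert 6 (step 5): P = [1, 2, 3, 6] / [5];  Q = [1, 2, 4, 5] / [3]
  Insert 7 (step 6): P = [1, 2, 3, 6, 7] / [5];  Q = [1, 2, 4, 5, 6] / [3]
  Insert 4 (step 7): P = [1, 2, 3, 4, 7] / [5, 6];  Q = [1, 2, 4, 5, 6] / [3, 7]
Final shape: (5, 2).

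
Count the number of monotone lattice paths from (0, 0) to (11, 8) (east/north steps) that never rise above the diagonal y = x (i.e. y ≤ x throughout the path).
Number of paths = 25194

By the reflection principle (André's argument), the number of monotone paths to (11, 8) with n ≤ m that never go above y = x is C(19, 11) − C(19, 12) = 75582 − 50388 = 25194.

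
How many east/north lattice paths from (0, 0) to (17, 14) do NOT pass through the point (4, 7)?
Number of paths = 239600925

Total paths from (0, 0) to (17, 14): C(31, 17) = 265182525. Paths through (4, 7): (paths (0, 0) → (4, 7)) × (paths (4, 7) → (17, 14)) = C(11, 4) · C(20, 13) = 330 · 77520 = 25581600. Avoidance count = 265182525 − 25581600 = 239600925.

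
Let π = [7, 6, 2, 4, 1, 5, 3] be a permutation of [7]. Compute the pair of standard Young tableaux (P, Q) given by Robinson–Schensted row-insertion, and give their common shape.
P = [1, 3, 5] / [2, 4] / [6] / [7];  Q = [1, 4, 6] / [2, 7] / [3] / [5];  common shape = (3, 2, 1, 1)

Row-insert the values π_1, π_2, … into P one at a time, bumping the leftmost entry strictly greater than the inserted value down to the next row. The recording tableau Q records, in position (i, j), the step at which that cell was added to P.
  Insert 7 (step 1): P = [7];  Q = [1]
  Insert 6 (step 2): P = [6] / [7];  Q = [1] / [2]
  Insert 2 (step 3): P = [2] / [6] / [7];  Q = [1] / [2] / [3]
  Insert 4 (step 4): P = [2, 4] / [6] / [7];  Q = [1, 4] / [2] / [3]
  Insert 1 (step 5): P = [1, 4] / [2] / [6] / [7];  Q = [1, 4] / [2] / [3] / [5]
  Insert 5 (step 6): P = [1, 4, 5] / [2] / [6] / [7];  Q = [1, 4, 6] / [2] / [3] / [5]
  Insert 3 (step 7): P = [1, 3, 5] / [2, 4] / [6] / [7];  Q = [1, 4, 6] / [2, 7] / [3] / [5]
Final shape: (3, 2, 1, 1).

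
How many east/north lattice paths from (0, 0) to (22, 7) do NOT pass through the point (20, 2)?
Number of paths = 1555929

Total paths from (0, 0) to (22, 7): C(29, 22) = 1560780. Paths through (20, 2): (paths (0, 0) → (20, 2)) × (paths (20, 2) → (22, 7)) = C(22, 20) · C(7, 2) = 231 · 21 = 4851. Avoidance count = 1560780 − 4851 = 1555929.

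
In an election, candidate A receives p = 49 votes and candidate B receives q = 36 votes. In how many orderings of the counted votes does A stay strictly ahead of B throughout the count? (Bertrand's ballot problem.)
Strict-lead orderings = 190408927686694701286770

Total orderings of the 85 votes with 49 for A: C(85, 49) = 1244981450259157662259650. By the Bertrand ballot formula (Cycle Lemma / reflection principle), the number of orderings in which A is strictly ahead of B throughout is (p − q)/(p + q) · C(p + q, p) = (49 − 36)/(49 + 36) · 1244981450259157662259650 = 190408927686694701286770.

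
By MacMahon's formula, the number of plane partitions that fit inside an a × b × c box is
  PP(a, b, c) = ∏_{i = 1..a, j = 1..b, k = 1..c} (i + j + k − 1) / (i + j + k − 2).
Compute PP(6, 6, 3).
PP(6, 6, 3) = 24293412

Evaluate the triple product over i = 1..6, j = 1..6, k = 1..3. The factors are (2/1) · (3/2) · (4/3) · (3/2) · (4/3) · (5/4) · (4/3) · (5/4) · … (108 factors total). The numerators and denominators telescope so the product is an integer; carrying out the multiplication exactly gives PP(6, 6, 3) = 24293412.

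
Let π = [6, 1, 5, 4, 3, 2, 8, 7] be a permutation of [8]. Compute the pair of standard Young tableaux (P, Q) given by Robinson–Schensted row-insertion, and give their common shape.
P = [1, 2, 7] / [3, 8] / [4] / [5] / [6];  Q = [1, 3, 7] / [2, 8] / [4] / [5] / [6];  common shape = (3, 2, 1, 1, 1)

Row-insert the values π_1, π_2, … into P one at a time, bumping the leftmost entry strictly greater than the inserted value down to the next row. The recording tableau Q records, in position (i, j), the step at which that cell was added to P.
  Insert 6 (step 1): P = [6];  Q = [1]
  Insert 1 (step 2): P = [1] / [6];  Q = [1] / [2]
  Insert 5 (step 3): P = [1, 5] / [6];  Q = [1, 3] / [2]
  Insert 4 (step 4): P = [1, 4] / [5] / [6];  Q = [1, 3] / [2] / [4]
  Insert 3 (step 5): P = [1, 3] / [4] / [5] / [6];  Q = [1, 3] / [2] / [4] / [5]
  Insert 2 (step 6): P = [1, 2] / [3] / [4] / [5] / [6];  Q = [1, 3] / [2] / [4] / [5] / [6]
  Insert 8 (step 7): P = [1, 2, 8] / [3] / [4] / [5] / [6];  Q = [1, 3, 7] / [2] / [4] / [5] / [6]
  Insert 7 (step 8): P = [1, 2, 7] / [3, 8] / [4] / [5] / [6];  Q = [1, 3, 7] / [2, 8] / [4] / [5] / [6]
Final shape: (3, 2, 1, 1, 1).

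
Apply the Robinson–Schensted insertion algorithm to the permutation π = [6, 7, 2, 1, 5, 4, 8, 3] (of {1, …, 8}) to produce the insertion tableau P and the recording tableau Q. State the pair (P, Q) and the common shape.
P = [1, 3, 8] / [2, 4] / [5, 7] / [6];  Q = [1, 2, 7] / [3, 5] / [4, 6] / [8];  common shape = (3, 2, 2, 1)

Row-insert the values π_1, π_2, … into P one at a time, bumping the leftmost entry strictly greater than the inserted value down to the next row. The recording tableau Q records, in position (i, j), the step at which that cell was added to P.
  Insert 6 (step 1): P = [6];  Q = [1]
  Insert 7 (step 2): P = [6, 7];  Q = [1, 2]
  Insert 2 (step 3): P = [2, 7] / [6];  Q = [1, 2] / [3]
  Insert 1 (step 4): P = [1, 7] / [2] / [6];  Q = [1, 2] / [3] / [4]
  Insert 5 (step 5): P = [1, 5] / [2, 7] / [6];  Q = [1, 2] / [3, 5] / [4]
  Insert 4 (step 6): P = [1, 4] / [2, 5] / [6, 7];  Q = [1, 2] / [3, 5] / [4, 6]
  Insert 8 (step 7): P = [1, 4, 8] / [2, 5] / [6, 7];  Q = [1, 2, 7] / [3, 5] / [4, 6]
  Insert 3 (step 8): P = [1, 3, 8] / [2, 4] / [5, 7] / [6];  Q = [1, 2, 7] / [3, 5] / [4, 6] / [8]
Final shape: (3, 2, 2, 1).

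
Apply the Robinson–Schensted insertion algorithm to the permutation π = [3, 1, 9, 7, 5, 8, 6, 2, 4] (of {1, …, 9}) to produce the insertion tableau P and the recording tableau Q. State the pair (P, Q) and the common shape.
P = [1, 2, 4] / [3, 5, 6] / [7, 8] / [9];  Q = [1, 3, 6] / [2, 4, 7] / [5, 9] / [8];  common shape = (3, 3, 2, 1)

Row-insert the values π_1, π_2, … into P one at a time, bumping the leftmost entry strictly greater than the inserted value down to the next row. The recording tableau Q records, in position (i, j), the step at which that cell was added to P.
  Insert 3 (step 1): P = [3];  Q = [1]
  Insert 1 (step 2): P = [1] / [3];  Q = [1] / [2]
  Insert 9 (step 3): P = [1, 9] / [3];  Q = [1, 3] / [2]
  Insert 7 (step 4): P = [1, 7] / [3, 9];  Q = [1, 3] / [2, 4]
  Insert 5 (step 5): P = [1, 5] / [3, 7] / [9];  Q = [1, 3] / [2, 4] / [5]
  Insert 8 (step 6): P = [1, 5, 8] / [3, 7] / [9];  Q = [1, 3, 6] / [2, 4] / [5]
  Insert 6 (step 7): P = [1, 5, 6] / [3, 7, 8] / [9];  Q = [1, 3, 6] / [2, 4, 7] / [5]
  Insert 2 (step 8): P = [1, 2, 6] / [3, 5, 8] / [7] / [9];  Q = [1, 3, 6] / [2, 4, 7] / [5] / [8]
  Insert 4 (step 9): P = [1, 2, 4] / [3, 5, 6] / [7, 8] / [9];  Q = [1, 3, 6] / [2, 4, 7] / [5, 9] / [8]
Final shape: (3, 3, 2, 1).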